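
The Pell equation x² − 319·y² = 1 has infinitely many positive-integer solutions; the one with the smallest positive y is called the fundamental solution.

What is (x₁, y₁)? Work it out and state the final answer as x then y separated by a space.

√319 = [17; 1,6,5,1,4,…,6,1,34, …], period ℓ=14 (even) → k=13
i=0: a=17 ⇒ p=17, q=1
i=1: a=1 ⇒ p=18, q=1
i=2: a=6 ⇒ p=125, q=7
i=3: a=5 ⇒ p=643, q=36
i=4: a=1 ⇒ p=768, q=43
…
i=10: a=1 ⇒ p=309613, q=17335
…
i=12: a=6 ⇒ p=11102899, q=621643
i=13: a=1 ⇒ p=12901780, q=722361
(x₁, y₁) = (12901780, 722361);  12901780² − 319·722361² = 1 ✓

12901780 722361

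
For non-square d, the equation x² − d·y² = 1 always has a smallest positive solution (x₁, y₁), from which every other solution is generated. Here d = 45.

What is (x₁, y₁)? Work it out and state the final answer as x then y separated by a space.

d=45: √d = [6; 1,2,2,2,1,12] (ℓ=6, even), read p_5/q_5
k=0  a_k=6  p_k/q_k = 6/1
…
k=3  a_k=2  p_k/q_k = 47/7
k=4  a_k=2  p_k/q_k = 114/17
k=5  a_k=1  p_k/q_k = 161/24
fundamental: x₁=161, y₁=24  (since 25921 − 45·576 = 1)

161 24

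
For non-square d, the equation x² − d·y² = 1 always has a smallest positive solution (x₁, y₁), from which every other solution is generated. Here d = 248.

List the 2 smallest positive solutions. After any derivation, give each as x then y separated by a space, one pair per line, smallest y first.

63 4
7937 504

[15; 1,2,1,30] for √248; ℓ=4 ⇒ convergent index 3
i=0: a=15 ⇒ p=15, q=1
…
i=2: a=2 ⇒ p=47, q=3
i=3: a=1 ⇒ p=63, q=4
(x₁, y₁) = (63, 4);  63² − 248·4² = 1 ✓
n=2: (63,4)∘(63,4) = (63·63+248·4·4, 63·4+4·63) = (7937,504)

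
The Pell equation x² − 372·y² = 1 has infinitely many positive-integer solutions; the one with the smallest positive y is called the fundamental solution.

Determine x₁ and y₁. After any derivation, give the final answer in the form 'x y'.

12151 630

√372 → a₀=19, period (3,2,12,2,3,38); ℓ=6 even so k=5
i=0: a=19 ⇒ p=19, q=1
…
i=4: a=2 ⇒ p=3491, q=181
i=5: a=3 ⇒ p=12151, q=630
(x₁, y₁) = (12151, 630);  12151² − 372·630² = 1 ✓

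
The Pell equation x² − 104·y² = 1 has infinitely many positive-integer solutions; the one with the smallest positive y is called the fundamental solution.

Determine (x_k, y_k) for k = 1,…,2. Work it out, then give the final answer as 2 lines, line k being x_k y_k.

51 5
5201 510

√104 → a₀=10, period (5,20); ℓ=2 even so k=1
step 0: (10, 1)  from 10·(1,0) + (0,1)
step 1: (51, 5)  from 5·(10,1) + (1,0)
fundamental: x₁=51, y₁=5  (since 2601 − 104·25 = 1)
(51+5√104)^2 = 5201 + 510√104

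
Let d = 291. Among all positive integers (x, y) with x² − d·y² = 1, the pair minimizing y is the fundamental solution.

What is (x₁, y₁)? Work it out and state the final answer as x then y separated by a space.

√291 = [17; 17,34, …], period ℓ=2 (even) → k=1
i=0: a=17 ⇒ p=17, q=1
i=1: a=17 ⇒ p=290, q=17
fundamental: x₁=290, y₁=17  (since 84100 − 291·289 = 1)

290 17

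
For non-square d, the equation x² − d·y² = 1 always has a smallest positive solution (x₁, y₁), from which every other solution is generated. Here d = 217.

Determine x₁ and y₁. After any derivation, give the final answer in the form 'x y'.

√217 = [14; 1,2,1,2,1,…,2,1,28, …], period ℓ=16 (even) → k=15
k=0  a_k=14  p_k/q_k = 14/1
…
k=2  a_k=2  p_k/q_k = 44/3
k=3  a_k=1  p_k/q_k = 59/4
k=4  a_k=2  p_k/q_k = 162/11
k=5  a_k=1  p_k/q_k = 221/15
k=6  a_k=1  p_k/q_k = 383/26
…
k=9  a_k=9  p_k/q_k = 139163/9447
…
k=12  a_k=2  p_k/q_k = 740980/50301
k=13  a_k=1  p_k/q_k = 1034361/70217
k=14  a_k=2  p_k/q_k = 2809702/190735
k=15  a_k=1  p_k/q_k = 3844063/260952
fundamental: x₁=3844063, y₁=260952  (since 14776820347969 − 217·68095946304 = 1)

3844063 260952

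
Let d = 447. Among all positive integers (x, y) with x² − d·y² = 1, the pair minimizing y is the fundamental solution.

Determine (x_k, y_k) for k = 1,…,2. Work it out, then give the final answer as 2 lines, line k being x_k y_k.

[21; 7,42] for √447; ℓ=2 ⇒ convergent index 1
step 0: (21, 1)  from 21·(1,0) + (0,1)
step 1: (148, 7)  from 7·(21,1) + (1,0)
(x₁, y₁) = (148, 7);  148² − 447·7² = 1 ✓
n=2: (148,7)∘(148,7) = (148·148+447·7·7, 148·7+7·148) = (43807,2072)

148 7
43807 2072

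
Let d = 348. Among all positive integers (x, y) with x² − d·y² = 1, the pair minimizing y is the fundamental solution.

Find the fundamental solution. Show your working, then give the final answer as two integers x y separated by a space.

[18; 1,1,1,8,1,1,1,36] for √348; ℓ=8 ⇒ convergent index 7
k=0  a_k=18  p_k/q_k = 18/1
…
k=6  a_k=1  p_k/q_k = 1026/55
k=7  a_k=1  p_k/q_k = 1567/84
(x₁, y₁) = (1567, 84);  1567² − 348·84² = 1 ✓

1567 84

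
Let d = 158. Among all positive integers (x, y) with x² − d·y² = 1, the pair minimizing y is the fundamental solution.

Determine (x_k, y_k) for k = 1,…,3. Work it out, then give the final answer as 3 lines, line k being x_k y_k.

[12; 1,1,3,12,3,1,1,24] for √158; ℓ=8 ⇒ convergent index 7
step 0: (12, 1)  from 12·(1,0) + (0,1)
step 1: (13, 1)  from 1·(12,1) + (1,0)
step 2: (25, 2)  from 1·(13,1) + (12,1)
step 3: (88, 7)  from 3·(25,2) + (13,1)
step 4: (1081, 86)  from 12·(88,7) + (25,2)
…
step 6: (4412, 351)  from 1·(3331,265) + (1081,86)
step 7: (7743, 616)  from 1·(4412,351) + (3331,265)
→ (7743, 616).  Check: 7743²=59954049, 158·616²=59954048, difference 1.
n=2: (7743,616)∘(7743,616) = (7743·7743+158·616·616, 7743·616+616·7743) = (119908097,9539376)
n=3: (119908097,9539376)∘(7743,616) = (7743·119908097+158·616·9539376, 7743·9539376+616·119908097) = (1856896782399,147726776120)

7743 616
119908097 9539376
1856896782399 147726776120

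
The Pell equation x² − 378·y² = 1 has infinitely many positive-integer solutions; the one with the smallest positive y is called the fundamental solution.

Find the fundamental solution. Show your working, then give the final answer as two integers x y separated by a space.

8749 450

d=378: √d = [19; 2,3,1,4,1,3,2,38] (ℓ=8, even), read p_7/q_7
step 0: (19, 1)  from 19·(1,0) + (0,1)
step 1: (39, 2)  from 2·(19,1) + (1,0)
step 2: (136, 7)  from 3·(39,2) + (19,1)
step 3: (175, 9)  from 1·(136,7) + (39,2)
step 4: (836, 43)  from 4·(175,9) + (136,7)
step 5: (1011, 52)  from 1·(836,43) + (175,9)
step 6: (3869, 199)  from 3·(1011,52) + (836,43)
step 7: (8749, 450)  from 2·(3869,199) + (1011,52)
fundamental: x₁=8749, y₁=450  (since 76545001 − 378·202500 = 1)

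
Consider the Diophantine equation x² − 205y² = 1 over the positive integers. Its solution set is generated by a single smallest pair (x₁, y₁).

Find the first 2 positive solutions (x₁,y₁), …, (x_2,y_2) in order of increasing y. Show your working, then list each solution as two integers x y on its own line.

√205 = [14; 3,6,1,4,1,6,3,28, …], period ℓ=8 (even) → k=7
step 0: (14, 1)  from 14·(1,0) + (0,1)
…
step 2: (272, 19)  from 6·(43,3) + (14,1)
…
step 6: (12614, 881)  from 6·(1847,129) + (1532,107)
step 7: (39689, 2772)  from 3·(12614,881) + (1847,129)
→ (39689, 2772).  Check: 39689²=1575216721, 205·2772²=1575216720, difference 1.
n=2: (39689,2772)∘(39689,2772) = (39689·39689+205·2772·2772, 39689·2772+2772·39689) = (3150433441,220035816)

39689 2772
3150433441 220035816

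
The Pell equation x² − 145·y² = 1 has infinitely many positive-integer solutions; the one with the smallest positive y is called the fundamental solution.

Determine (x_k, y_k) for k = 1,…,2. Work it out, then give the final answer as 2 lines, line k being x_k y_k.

289 24
167041 13872

√145 → a₀=12, period (24); ℓ=1 odd so k=1
i=0: a=12 ⇒ p=12, q=1
i=1: a=24 ⇒ p=289, q=24
(x₁, y₁) = (289, 24);  289² − 145·24² = 1 ✓
(289+24√145)^2 = 167041 + 13872√145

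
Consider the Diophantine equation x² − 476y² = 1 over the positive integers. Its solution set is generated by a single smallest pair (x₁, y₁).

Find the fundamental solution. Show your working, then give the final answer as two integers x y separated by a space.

28799 1320

√476 → a₀=21, period (1,4,2,10,2,4,1,42); ℓ=8 even so k=7
step 0: (21, 1)  from 21·(1,0) + (0,1)
step 1: (22, 1)  from 1·(21,1) + (1,0)
…
step 4: (2509, 115)  from 10·(240,11) + (109,5)
…
step 6: (23541, 1079)  from 4·(5258,241) + (2509,115)
step 7: (28799, 1320)  from 1·(23541,1079) + (5258,241)
→ (28799, 1320).  Check: 28799²=829382401, 476·1320²=829382400, difference 1.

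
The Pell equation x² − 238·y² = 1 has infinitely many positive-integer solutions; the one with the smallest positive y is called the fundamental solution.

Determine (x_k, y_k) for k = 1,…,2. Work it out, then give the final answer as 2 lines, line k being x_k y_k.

11663 756
272051137 17634456

√238 → a₀=15, period (2,2,1,14,1,2,2,30); ℓ=8 even so k=7
a_0=15:  p_0=15·1+0=15,  q_0=15·0+1=1
a_1=2:  p_1=2·15+1=31,  q_1=2·1+0=2
a_2=2:  p_2=2·31+15=77,  q_2=2·2+1=5
a_3=1:  p_3=1·77+31=108,  q_3=1·5+2=7
…
a_5=1:  p_5=1·1589+108=1697,  q_5=1·103+7=110
a_6=2:  p_6=2·1697+1589=4983,  q_6=2·110+103=323
a_7=2:  p_7=2·4983+1697=11663,  q_7=2·323+110=756
fundamental: x₁=11663, y₁=756  (since 136025569 − 238·571536 = 1)
k=2:  x_2 = 11663·11663+238·756·756 = 272051137,  y_2 = 11663·756+756·11663 = 17634456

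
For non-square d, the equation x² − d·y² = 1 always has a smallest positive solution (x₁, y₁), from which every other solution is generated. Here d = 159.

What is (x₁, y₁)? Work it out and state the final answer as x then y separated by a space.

√159 = [12; 1,1,1,1,3,1,1,1,1,24, …], period ℓ=10 (even) → k=9
a_0=12:  p_0=12·1+0=12,  q_0=12·0+1=1
…
a_2=1:  p_2=1·13+12=25,  q_2=1·1+1=2
a_3=1:  p_3=1·25+13=38,  q_3=1·2+1=3
a_4=1:  p_4=1·38+25=63,  q_4=1·3+2=5
a_5=3:  p_5=3·63+38=227,  q_5=3·5+3=18
a_6=1:  p_6=1·227+63=290,  q_6=1·18+5=23
a_7=1:  p_7=1·290+227=517,  q_7=1·23+18=41
a_8=1:  p_8=1·517+290=807,  q_8=1·41+23=64
a_9=1:  p_9=1·807+517=1324,  q_9=1·64+41=105
(x₁, y₁) = (1324, 105);  1324² − 159·105² = 1 ✓

1324 105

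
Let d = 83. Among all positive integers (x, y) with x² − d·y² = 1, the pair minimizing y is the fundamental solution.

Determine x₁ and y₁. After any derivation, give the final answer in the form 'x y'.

√83 → a₀=9, period (9,18); ℓ=2 even so k=1
a_0=9:  p_0=9·1+0=9,  q_0=9·0+1=1
a_1=9:  p_1=9·9+1=82,  q_1=9·1+0=9
→ (82, 9).  Check: 82²=6724, 83·9²=6723, difference 1.

82 9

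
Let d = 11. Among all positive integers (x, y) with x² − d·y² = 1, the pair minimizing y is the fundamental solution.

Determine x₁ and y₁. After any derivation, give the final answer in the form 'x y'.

10 3

√11 = [3; 3,6, …], period ℓ=2 (even) → k=1
step 0: (3, 1)  from 3·(1,0) + (0,1)
step 1: (10, 3)  from 3·(3,1) + (1,0)
fundamental: x₁=10, y₁=3  (since 100 − 11·9 = 1)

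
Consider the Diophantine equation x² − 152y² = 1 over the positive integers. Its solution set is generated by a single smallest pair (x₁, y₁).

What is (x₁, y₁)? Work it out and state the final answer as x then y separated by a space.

37 3

[12; 3,24] for √152; ℓ=2 ⇒ convergent index 1
a_0=12:  p_0=12·1+0=12,  q_0=12·0+1=1
a_1=3:  p_1=3·12+1=37,  q_1=3·1+0=3
(x₁, y₁) = (37, 3);  37² − 152·3² = 1 ✓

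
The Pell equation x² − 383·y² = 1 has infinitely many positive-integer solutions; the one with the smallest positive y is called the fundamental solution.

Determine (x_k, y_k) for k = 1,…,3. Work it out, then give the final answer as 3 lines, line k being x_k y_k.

18768 959
704475647 35997024
26443197867024 1351184291905

√383 → a₀=19, period (1,1,3,19,3,1,1,38); ℓ=8 even so k=7
i=0: a=19 ⇒ p=19, q=1
…
i=4: a=19 ⇒ p=2642, q=135
i=5: a=3 ⇒ p=8063, q=412
i=6: a=1 ⇒ p=10705, q=547
i=7: a=1 ⇒ p=18768, q=959
(x₁, y₁) = (18768, 959);  18768² − 383·959² = 1 ✓
n=2: (18768,959)∘(18768,959) = (18768·18768+383·959·959, 18768·959+959·18768) = (704475647,35997024)
n=3: (704475647,35997024)∘(18768,959) = (18768·704475647+383·959·35997024, 18768·35997024+959·704475647) = (26443197867024,1351184291905)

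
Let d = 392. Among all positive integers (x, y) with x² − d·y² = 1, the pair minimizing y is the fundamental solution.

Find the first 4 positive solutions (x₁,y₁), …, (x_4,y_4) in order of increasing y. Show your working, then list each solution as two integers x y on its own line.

√392 = [19; 1,3,1,38, …], period ℓ=4 (even) → k=3
k=0  a_k=19  p_k/q_k = 19/1
k=1  a_k=1  p_k/q_k = 20/1
k=2  a_k=3  p_k/q_k = 79/4
k=3  a_k=1  p_k/q_k = 99/5
fundamental: x₁=99, y₁=5  (since 9801 − 392·25 = 1)
k=2:  x_2 = 99·99+392·5·5 = 19601,  y_2 = 99·5+5·99 = 990
k=3:  x_3 = 99·19601+392·5·990 = 3880899,  y_3 = 99·990+5·19601 = 196015
k=4:  x_4 = 99·3880899+392·5·196015 = 768398401,  y_4 = 99·196015+5·3880899 = 38809980

99 5
19601 990
3880899 196015
768398401 38809980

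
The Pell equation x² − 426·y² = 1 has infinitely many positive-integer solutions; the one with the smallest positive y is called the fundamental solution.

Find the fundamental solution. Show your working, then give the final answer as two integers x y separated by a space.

√426 = [20; 1,1,1,3,2,6,2,3,1,1,1,40, …], period ℓ=12 (even) → k=11
i=0: a=20 ⇒ p=20, q=1
i=1: a=1 ⇒ p=21, q=1
i=2: a=1 ⇒ p=41, q=2
…
i=4: a=3 ⇒ p=227, q=11
…
i=6: a=6 ⇒ p=3323, q=161
i=7: a=2 ⇒ p=7162, q=347
…
i=9: a=1 ⇒ p=31971, q=1549
i=10: a=1 ⇒ p=56780, q=2751
i=11: a=1 ⇒ p=88751, q=4300
fundamental: x₁=88751, y₁=4300  (since 7876740001 − 426·18490000 = 1)

88751 4300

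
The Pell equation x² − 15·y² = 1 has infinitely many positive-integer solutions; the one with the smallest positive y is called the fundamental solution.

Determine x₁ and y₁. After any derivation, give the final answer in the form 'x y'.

4 1

[3; 1,6] for √15; ℓ=2 ⇒ convergent index 1
step 0: (3, 1)  from 3·(1,0) + (0,1)
step 1: (4, 1)  from 1·(3,1) + (1,0)
→ (4, 1).  Check: 4²=16, 15·1²=15, difference 1.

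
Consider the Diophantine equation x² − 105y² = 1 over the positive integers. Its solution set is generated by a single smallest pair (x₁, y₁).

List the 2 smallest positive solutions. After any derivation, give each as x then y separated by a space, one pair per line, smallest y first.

√105 → a₀=10, period (4,20); ℓ=2 even so k=1
step 0: (10, 1)  from 10·(1,0) + (0,1)
step 1: (41, 4)  from 4·(10,1) + (1,0)
→ (41, 4).  Check: 41²=1681, 105·4²=1680, difference 1.
k=2:  x_2 = 41·41+105·4·4 = 3361,  y_2 = 41·4+4·41 = 328

41 4
3361 328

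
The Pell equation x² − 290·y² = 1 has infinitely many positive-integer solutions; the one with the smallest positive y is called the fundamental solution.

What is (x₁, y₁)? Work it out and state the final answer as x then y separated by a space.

d=290: √d = [17; 34] (ℓ=1, odd), read p_1/q_1
i=0: a=17 ⇒ p=17, q=1
i=1: a=34 ⇒ p=579, q=34
(x₁, y₁) = (579, 34);  579² − 290·34² = 1 ✓

579 34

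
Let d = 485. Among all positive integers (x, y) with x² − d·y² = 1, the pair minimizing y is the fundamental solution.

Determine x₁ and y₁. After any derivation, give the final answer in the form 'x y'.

d=485: √d = [22; 44] (ℓ=1, odd), read p_1/q_1
k=0  a_k=22  p_k/q_k = 22/1
k=1  a_k=44  p_k/q_k = 969/44
(x₁, y₁) = (969, 44);  969² − 485·44² = 1 ✓

969 44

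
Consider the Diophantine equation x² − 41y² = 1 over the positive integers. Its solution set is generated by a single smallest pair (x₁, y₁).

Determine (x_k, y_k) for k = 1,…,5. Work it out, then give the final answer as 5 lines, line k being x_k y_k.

2049 320
8396801 1311360
34410088449 5373952960
141012534067201 22022457918720
577869330197301249 90248027176961600

d=41: √d = [6; 2,2,12] (ℓ=3, odd), read p_5/q_5
k=0  a_k=6  p_k/q_k = 6/1
…
k=2  a_k=2  p_k/q_k = 32/5
k=3  a_k=12  p_k/q_k = 397/62
k=4  a_k=2  p_k/q_k = 826/129
k=5  a_k=2  p_k/q_k = 2049/320
fundamental: x₁=2049, y₁=320  (since 4198401 − 41·102400 = 1)
k=2:  x_2 = 2049·2049+41·320·320 = 8396801,  y_2 = 2049·320+320·2049 = 1311360
k=3:  x_3 = 2049·8396801+41·320·1311360 = 34410088449,  y_3 = 2049·1311360+320·8396801 = 5373952960
k=4:  x_4 = 2049·34410088449+41·320·5373952960 = 141012534067201,  y_4 = 2049·5373952960+320·34410088449 = 22022457918720
k=5:  x_5 = 2049·141012534067201+41·320·22022457918720 = 577869330197301249,  y_5 = 2049·22022457918720+320·141012534067201 = 90248027176961600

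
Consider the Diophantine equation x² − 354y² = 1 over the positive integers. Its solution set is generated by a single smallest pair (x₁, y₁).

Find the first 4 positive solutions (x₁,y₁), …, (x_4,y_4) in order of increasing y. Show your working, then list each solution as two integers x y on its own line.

258065 13716
133195088449 7079239080
68745981000924305 3653807666346684
35481863173873866451201 1885839750824434773840

d=354: √d = [18; 1,4,2,2,18,2,2,4,1,36] (ℓ=10, even), read p_9/q_9
step 0: (18, 1)  from 18·(1,0) + (0,1)
…
step 2: (94, 5)  from 4·(19,1) + (18,1)
step 3: (207, 11)  from 2·(94,5) + (19,1)
…
step 6: (19210, 1021)  from 2·(9351,497) + (508,27)
…
step 8: (210294, 11177)  from 4·(47771,2539) + (19210,1021)
step 9: (258065, 13716)  from 1·(210294,11177) + (47771,2539)
(x₁, y₁) = (258065, 13716);  258065² − 354·13716² = 1 ✓
n=2: (258065,13716)∘(258065,13716) = (258065·258065+354·13716·13716, 258065·13716+13716·258065) = (133195088449,7079239080)
n=3: (133195088449,7079239080)∘(258065,13716) = (258065·133195088449+354·13716·7079239080, 258065·7079239080+13716·133195088449) = (68745981000924305,3653807666346684)
n=4: (68745981000924305,3653807666346684)∘(258065,13716) = (258065·68745981000924305+354·13716·3653807666346684, 258065·3653807666346684+13716·68745981000924305) = (35481863173873866451201,1885839750824434773840)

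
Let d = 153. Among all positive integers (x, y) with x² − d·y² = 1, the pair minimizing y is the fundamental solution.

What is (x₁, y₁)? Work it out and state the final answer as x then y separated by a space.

2177 176

[12; 2,1,2,2,2,1,2,24] for √153; ℓ=8 ⇒ convergent index 7
step 0: (12, 1)  from 12·(1,0) + (0,1)
step 1: (25, 2)  from 2·(12,1) + (1,0)
step 2: (37, 3)  from 1·(25,2) + (12,1)
…
step 4: (235, 19)  from 2·(99,8) + (37,3)
step 5: (569, 46)  from 2·(235,19) + (99,8)
step 6: (804, 65)  from 1·(569,46) + (235,19)
step 7: (2177, 176)  from 2·(804,65) + (569,46)
→ (2177, 176).  Check: 2177²=4739329, 153·176²=4739328, difference 1.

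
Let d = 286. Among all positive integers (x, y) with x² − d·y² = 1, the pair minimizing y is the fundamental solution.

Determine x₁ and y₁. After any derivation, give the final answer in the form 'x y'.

√286 = [16; 1,10,3,3,2,3,3,10,1,32, …], period ℓ=10 (even) → k=9
step 0: (16, 1)  from 16·(1,0) + (0,1)
step 1: (17, 1)  from 1·(16,1) + (1,0)
…
step 4: (1911, 113)  from 3·(575,34) + (186,11)
…
step 8: (512132, 30283)  from 10·(49703,2939) + (15102,893)
step 9: (561835, 33222)  from 1·(512132,30283) + (49703,2939)
fundamental: x₁=561835, y₁=33222  (since 315658567225 − 286·1103701284 = 1)

561835 33222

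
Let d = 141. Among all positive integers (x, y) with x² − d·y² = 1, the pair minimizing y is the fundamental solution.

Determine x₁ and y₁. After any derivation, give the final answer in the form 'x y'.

95 8

√141 = [11; 1,6,1,22, …], period ℓ=4 (even) → k=3
a_0=11:  p_0=11·1+0=11,  q_0=11·0+1=1
…
a_2=6:  p_2=6·12+11=83,  q_2=6·1+1=7
a_3=1:  p_3=1·83+12=95,  q_3=1·7+1=8
(x₁, y₁) = (95, 8);  95² − 141·8² = 1 ✓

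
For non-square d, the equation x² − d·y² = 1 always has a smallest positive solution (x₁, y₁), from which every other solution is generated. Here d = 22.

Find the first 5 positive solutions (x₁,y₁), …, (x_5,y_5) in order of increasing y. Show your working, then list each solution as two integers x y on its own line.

197 42
77617 16548
30580901 6519870
12048797377 2568812232
4747195585637 1012105499538

d=22: √d = [4; 1,2,4,2,1,8] (ℓ=6, even), read p_5/q_5
a_0=4:  p_0=4·1+0=4,  q_0=4·0+1=1
a_1=1:  p_1=1·4+1=5,  q_1=1·1+0=1
…
a_4=2:  p_4=2·61+14=136,  q_4=2·13+3=29
a_5=1:  p_5=1·136+61=197,  q_5=1·29+13=42
(x₁, y₁) = (197, 42);  197² − 22·42² = 1 ✓
k=2:  x_2 = 197·197+22·42·42 = 77617,  y_2 = 197·42+42·197 = 16548
k=3:  x_3 = 197·77617+22·42·16548 = 30580901,  y_3 = 197·16548+42·77617 = 6519870
k=4:  x_4 = 197·30580901+22·42·6519870 = 12048797377,  y_4 = 197·6519870+42·30580901 = 2568812232
k=5:  x_5 = 197·12048797377+22·42·2568812232 = 4747195585637,  y_5 = 197·2568812232+42·12048797377 = 1012105499538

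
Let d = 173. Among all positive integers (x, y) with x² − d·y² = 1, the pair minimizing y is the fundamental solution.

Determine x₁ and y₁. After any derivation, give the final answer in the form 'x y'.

[13; 6,1,1,6,26] for √173; ℓ=5 ⇒ convergent index 9
k=0  a_k=13  p_k/q_k = 13/1
…
k=2  a_k=1  p_k/q_k = 92/7
…
k=6  a_k=6  p_k/q_k = 176552/13423
…
k=8  a_k=1  p_k/q_k = 382343/29069
k=9  a_k=6  p_k/q_k = 2499849/190060
fundamental: x₁=2499849, y₁=190060  (since 6249245022801 − 173·36122803600 = 1)

2499849 190060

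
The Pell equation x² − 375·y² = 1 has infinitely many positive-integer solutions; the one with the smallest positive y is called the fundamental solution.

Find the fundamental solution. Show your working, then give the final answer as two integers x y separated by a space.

15124 781

√375 = [19; 2,1,2,1,5,1,2,1,2,38, …], period ℓ=10 (even) → k=9
i=0: a=19 ⇒ p=19, q=1
i=1: a=2 ⇒ p=39, q=2
…
i=5: a=5 ⇒ p=1220, q=63
i=6: a=1 ⇒ p=1433, q=74
…
i=8: a=1 ⇒ p=5519, q=285
i=9: a=2 ⇒ p=15124, q=781
fundamental: x₁=15124, y₁=781  (since 228735376 − 375·609961 = 1)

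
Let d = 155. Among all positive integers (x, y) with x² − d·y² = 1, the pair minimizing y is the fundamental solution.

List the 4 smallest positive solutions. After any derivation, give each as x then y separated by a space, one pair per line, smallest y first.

249 20
124001 9960
61752249 4960060
30752496001 2470099920

[12; 2,4,2,24] for √155; ℓ=4 ⇒ convergent index 3
a_0=12:  p_0=12·1+0=12,  q_0=12·0+1=1
…
a_2=4:  p_2=4·25+12=112,  q_2=4·2+1=9
a_3=2:  p_3=2·112+25=249,  q_3=2·9+2=20
→ (249, 20).  Check: 249²=62001, 155·20²=62000, difference 1.
k=2:  x_2 = 249·249+155·20·20 = 124001,  y_2 = 249·20+20·249 = 9960
k=3:  x_3 = 249·124001+155·20·9960 = 61752249,  y_3 = 249·9960+20·124001 = 4960060
k=4:  x_4 = 249·61752249+155·20·4960060 = 30752496001,  y_4 = 249·4960060+20·61752249 = 2470099920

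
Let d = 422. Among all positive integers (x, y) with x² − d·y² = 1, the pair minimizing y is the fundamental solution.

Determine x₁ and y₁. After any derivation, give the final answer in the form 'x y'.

7022501 341850

d=422: √d = [20; 1,1,5,2,1,…,1,1,40] (ℓ=14, even), read p_13/q_13
a_0=20:  p_0=20·1+0=20,  q_0=20·0+1=1
…
a_5=1:  p_5=1·493+226=719,  q_5=1·24+11=35
…
a_12=1:  p_12=1·3211821+598859=3810680,  q_12=1·156349+29152=185501
a_13=1:  p_13=1·3810680+3211821=7022501,  q_13=1·185501+156349=341850
→ (7022501, 341850).  Check: 7022501²=49315520295001, 422·341850²=49315520295000, difference 1.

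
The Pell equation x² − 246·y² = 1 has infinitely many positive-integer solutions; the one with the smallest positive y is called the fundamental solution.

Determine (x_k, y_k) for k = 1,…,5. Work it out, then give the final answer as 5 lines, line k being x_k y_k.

[15; 1,2,5,1,14,1,5,2,1,30] for √246; ℓ=10 ⇒ convergent index 9
a_0=15:  p_0=15·1+0=15,  q_0=15·0+1=1
a_1=1:  p_1=1·15+1=16,  q_1=1·1+0=1
a_2=2:  p_2=2·16+15=47,  q_2=2·1+1=3
…
a_8=2:  p_8=2·28028+4721=60777,  q_8=2·1787+301=3875
a_9=1:  p_9=1·60777+28028=88805,  q_9=1·3875+1787=5662
(x₁, y₁) = (88805, 5662);  88805² − 246·5662² = 1 ✓
(x_2, y_2) = (88805·88805 + 246·5662·5662, 88805·5662 + 5662·88805) = (15772656049, 1005627820)
(x_3, y_3) = (88805·15772656049 + 246·5662·1005627820, 88805·1005627820 + 5662·15772656049) = (2801381440774085, 178609557104538)
(x_4, y_4) = (88805·2801381440774085 + 246·5662·178609557104538, 88805·178609557104538 + 5662·2801381440774085) = (497553357680112580801, 31722843436331366360)
(x_5, y_5) = (88805·497553357680112580801 + 246·5662·31722843436331366360, 88805·31722843436331366360 + 5662·497553357680112580801) = (88370451854763414035291525, 5634294222548204422095062)

88805 5662
15772656049 1005627820
2801381440774085 178609557104538
497553357680112580801 31722843436331366360
88370451854763414035291525 5634294222548204422095062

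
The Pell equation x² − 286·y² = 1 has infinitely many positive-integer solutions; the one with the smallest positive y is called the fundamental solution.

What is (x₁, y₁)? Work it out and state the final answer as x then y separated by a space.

[16; 1,10,3,3,2,3,3,10,1,32] for √286; ℓ=10 ⇒ convergent index 9
a_0=16:  p_0=16·1+0=16,  q_0=16·0+1=1
…
a_2=10:  p_2=10·17+16=186,  q_2=10·1+1=11
…
a_4=3:  p_4=3·575+186=1911,  q_4=3·34+11=113
…
a_6=3:  p_6=3·4397+1911=15102,  q_6=3·260+113=893
…
a_8=10:  p_8=10·49703+15102=512132,  q_8=10·2939+893=30283
a_9=1:  p_9=1·512132+49703=561835,  q_9=1·30283+2939=33222
(x₁, y₁) = (561835, 33222);  561835² − 286·33222² = 1 ✓

561835 33222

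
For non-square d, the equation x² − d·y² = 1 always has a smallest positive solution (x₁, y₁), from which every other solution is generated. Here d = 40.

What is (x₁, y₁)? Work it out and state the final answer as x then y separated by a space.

19 3

[6; 3,12] for √40; ℓ=2 ⇒ convergent index 1
k=0  a_k=6  p_k/q_k = 6/1
k=1  a_k=3  p_k/q_k = 19/3
→ (19, 3).  Check: 19²=361, 40·3²=360, difference 1.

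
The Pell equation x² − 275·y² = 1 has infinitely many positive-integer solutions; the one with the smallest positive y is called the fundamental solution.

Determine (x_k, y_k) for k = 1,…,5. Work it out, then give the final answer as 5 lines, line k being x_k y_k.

d=275: √d = [16; 1,1,2,1,1,32] (ℓ=6, even), read p_5/q_5
k=0  a_k=16  p_k/q_k = 16/1
k=1  a_k=1  p_k/q_k = 17/1
k=2  a_k=1  p_k/q_k = 33/2
k=3  a_k=2  p_k/q_k = 83/5
k=4  a_k=1  p_k/q_k = 116/7
k=5  a_k=1  p_k/q_k = 199/12
(x₁, y₁) = (199, 12);  199² − 275·12² = 1 ✓
(x_2, y_2) = (199·199 + 275·12·12, 199·12 + 12·199) = (79201, 4776)
(x_3, y_3) = (199·79201 + 275·12·4776, 199·4776 + 12·79201) = (31521799, 1900836)
(x_4, y_4) = (199·31521799 + 275·12·1900836, 199·1900836 + 12·31521799) = (12545596801, 756527952)
(x_5, y_5) = (199·12545596801 + 275·12·756527952, 199·756527952 + 12·12545596801) = (4993116004999, 301096224060)

199 12
79201 4776
31521799 1900836
12545596801 756527952
4993116004999 301096224060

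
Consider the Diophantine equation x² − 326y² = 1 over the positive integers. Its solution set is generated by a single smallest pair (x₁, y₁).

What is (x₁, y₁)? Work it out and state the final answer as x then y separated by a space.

325 18

d=326: √d = [18; 18,36] (ℓ=2, even), read p_1/q_1
k=0  a_k=18  p_k/q_k = 18/1
k=1  a_k=18  p_k/q_k = 325/18
→ (325, 18).  Check: 325²=105625, 326·18²=105624, difference 1.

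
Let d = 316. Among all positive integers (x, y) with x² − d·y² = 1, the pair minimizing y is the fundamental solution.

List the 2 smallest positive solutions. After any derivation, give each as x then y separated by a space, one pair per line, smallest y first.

√316 = [17; 1,3,2,8,2,3,1,34, …], period ℓ=8 (even) → k=7
step 0: (17, 1)  from 17·(1,0) + (0,1)
step 1: (18, 1)  from 1·(17,1) + (1,0)
…
step 6: (9937, 559)  from 3·(2862,161) + (1351,76)
step 7: (12799, 720)  from 1·(9937,559) + (2862,161)
(x₁, y₁) = (12799, 720);  12799² − 316·720² = 1 ✓
(12799+720√316)^2 = 327628801 + 18430560√316

12799 720
327628801 18430560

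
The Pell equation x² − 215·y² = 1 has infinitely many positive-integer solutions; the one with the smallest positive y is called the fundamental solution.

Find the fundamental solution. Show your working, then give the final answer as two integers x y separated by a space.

44 3

d=215: √d = [14; 1,1,1,28] (ℓ=4, even), read p_3/q_3
a_0=14:  p_0=14·1+0=14,  q_0=14·0+1=1
a_1=1:  p_1=1·14+1=15,  q_1=1·1+0=1
a_2=1:  p_2=1·15+14=29,  q_2=1·1+1=2
a_3=1:  p_3=1·29+15=44,  q_3=1·2+1=3
(x₁, y₁) = (44, 3);  44² − 215·3² = 1 ✓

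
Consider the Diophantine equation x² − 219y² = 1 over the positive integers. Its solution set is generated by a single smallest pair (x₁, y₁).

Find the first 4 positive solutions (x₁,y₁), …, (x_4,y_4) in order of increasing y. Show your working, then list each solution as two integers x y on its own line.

√219 = [14; 1,3,1,28, …], period ℓ=4 (even) → k=3
k=0  a_k=14  p_k/q_k = 14/1
k=1  a_k=1  p_k/q_k = 15/1
k=2  a_k=3  p_k/q_k = 59/4
k=3  a_k=1  p_k/q_k = 74/5
(x₁, y₁) = (74, 5);  74² − 219·5² = 1 ✓
(x_2, y_2) = (74·74 + 219·5·5, 74·5 + 5·74) = (10951, 740)
(x_3, y_3) = (74·10951 + 219·5·740, 74·740 + 5·10951) = (1620674, 109515)
(x_4, y_4) = (74·1620674 + 219·5·109515, 74·109515 + 5·1620674) = (239848801, 16207480)

74 5
10951 740
1620674 109515
239848801 16207480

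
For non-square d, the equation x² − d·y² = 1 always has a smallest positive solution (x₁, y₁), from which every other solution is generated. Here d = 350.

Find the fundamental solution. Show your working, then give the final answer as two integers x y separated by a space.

√350 → a₀=18, period (1,2,2,2,1,36); ℓ=6 even so k=5
a_0=18:  p_0=18·1+0=18,  q_0=18·0+1=1
a_1=1:  p_1=1·18+1=19,  q_1=1·1+0=1
a_2=2:  p_2=2·19+18=56,  q_2=2·1+1=3
a_3=2:  p_3=2·56+19=131,  q_3=2·3+1=7
a_4=2:  p_4=2·131+56=318,  q_4=2·7+3=17
a_5=1:  p_5=1·318+131=449,  q_5=1·17+7=24
→ (449, 24).  Check: 449²=201601, 350·24²=201600, difference 1.

449 24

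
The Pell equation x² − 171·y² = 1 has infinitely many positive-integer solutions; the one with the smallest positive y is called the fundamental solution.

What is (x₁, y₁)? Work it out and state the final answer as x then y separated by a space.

170 13

[13; 13,26] for √171; ℓ=2 ⇒ convergent index 1
a_0=13:  p_0=13·1+0=13,  q_0=13·0+1=1
a_1=13:  p_1=13·13+1=170,  q_1=13·1+0=13
fundamental: x₁=170, y₁=13  (since 28900 − 171·169 = 1)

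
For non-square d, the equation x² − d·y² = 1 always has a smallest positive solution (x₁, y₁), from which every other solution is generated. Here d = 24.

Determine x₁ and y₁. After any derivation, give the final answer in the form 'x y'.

5 1

[4; 1,8] for √24; ℓ=2 ⇒ convergent index 1
step 0: (4, 1)  from 4·(1,0) + (0,1)
step 1: (5, 1)  from 1·(4,1) + (1,0)
→ (5, 1).  Check: 5²=25, 24·1²=24, difference 1.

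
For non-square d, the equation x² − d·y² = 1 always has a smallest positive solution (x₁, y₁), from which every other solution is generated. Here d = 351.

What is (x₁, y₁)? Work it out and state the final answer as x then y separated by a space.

62425 3332

√351 = [18; 1,2,1,3,2,2,2,3,1,2,1,36, …], period ℓ=12 (even) → k=11
a_0=18:  p_0=18·1+0=18,  q_0=18·0+1=1
a_1=1:  p_1=1·18+1=19,  q_1=1·1+0=1
a_2=2:  p_2=2·19+18=56,  q_2=2·1+1=3
a_3=1:  p_3=1·56+19=75,  q_3=1·3+1=4
a_4=3:  p_4=3·75+56=281,  q_4=3·4+3=15
a_5=2:  p_5=2·281+75=637,  q_5=2·15+4=34
a_6=2:  p_6=2·637+281=1555,  q_6=2·34+15=83
a_7=2:  p_7=2·1555+637=3747,  q_7=2·83+34=200
a_8=3:  p_8=3·3747+1555=12796,  q_8=3·200+83=683
a_9=1:  p_9=1·12796+3747=16543,  q_9=1·683+200=883
a_10=2:  p_10=2·16543+12796=45882,  q_10=2·883+683=2449
a_11=1:  p_11=1·45882+16543=62425,  q_11=1·2449+883=3332
(x₁, y₁) = (62425, 3332);  62425² − 351·3332² = 1 ✓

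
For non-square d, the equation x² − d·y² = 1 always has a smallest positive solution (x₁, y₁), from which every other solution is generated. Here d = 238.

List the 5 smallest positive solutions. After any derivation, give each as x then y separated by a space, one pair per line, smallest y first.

11663 756
272051137 17634456
6345864809999 411341319900
148023642285985537 9594947610352944
3452799473617033826063 223811747547751451844

√238 → a₀=15, period (2,2,1,14,1,2,2,30); ℓ=8 even so k=7
k=0  a_k=15  p_k/q_k = 15/1
k=1  a_k=2  p_k/q_k = 31/2
k=2  a_k=2  p_k/q_k = 77/5
k=3  a_k=1  p_k/q_k = 108/7
k=4  a_k=14  p_k/q_k = 1589/103
k=5  a_k=1  p_k/q_k = 1697/110
k=6  a_k=2  p_k/q_k = 4983/323
k=7  a_k=2  p_k/q_k = 11663/756
→ (11663, 756).  Check: 11663²=136025569, 238·756²=136025568, difference 1.
(11663+756√238)^2 = 272051137 + 17634456√238
(11663+756√238)^3 = 6345864809999 + 411341319900√238
(11663+756√238)^4 = 148023642285985537 + 9594947610352944√238
(11663+756√238)^5 = 3452799473617033826063 + 223811747547751451844√238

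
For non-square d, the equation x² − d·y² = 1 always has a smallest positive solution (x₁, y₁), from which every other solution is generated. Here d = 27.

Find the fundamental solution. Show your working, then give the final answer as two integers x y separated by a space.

26 5

[5; 5,10] for √27; ℓ=2 ⇒ convergent index 1
step 0: (5, 1)  from 5·(1,0) + (0,1)
step 1: (26, 5)  from 5·(5,1) + (1,0)
fundamental: x₁=26, y₁=5  (since 676 − 27·25 = 1)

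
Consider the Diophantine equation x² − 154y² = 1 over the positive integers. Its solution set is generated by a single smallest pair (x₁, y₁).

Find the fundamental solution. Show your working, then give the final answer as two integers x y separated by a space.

[12; 2,2,3,1,2,1,3,2,2,24] for √154; ℓ=10 ⇒ convergent index 9
k=0  a_k=12  p_k/q_k = 12/1
…
k=3  a_k=3  p_k/q_k = 211/17
k=4  a_k=1  p_k/q_k = 273/22
k=5  a_k=2  p_k/q_k = 757/61
…
k=7  a_k=3  p_k/q_k = 3847/310
k=8  a_k=2  p_k/q_k = 8724/703
k=9  a_k=2  p_k/q_k = 21295/1716
(x₁, y₁) = (21295, 1716);  21295² − 154·1716² = 1 ✓

21295 1716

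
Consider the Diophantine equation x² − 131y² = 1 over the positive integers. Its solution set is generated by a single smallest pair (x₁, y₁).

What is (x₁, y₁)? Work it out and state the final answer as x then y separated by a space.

√131 = [11; 2,4,11,4,2,22, …], period ℓ=6 (even) → k=5
k=0  a_k=11  p_k/q_k = 11/1
k=1  a_k=2  p_k/q_k = 23/2
k=2  a_k=4  p_k/q_k = 103/9
k=3  a_k=11  p_k/q_k = 1156/101
k=4  a_k=4  p_k/q_k = 4727/413
k=5  a_k=2  p_k/q_k = 10610/927
fundamental: x₁=10610, y₁=927  (since 112572100 − 131·859329 = 1)

10610 927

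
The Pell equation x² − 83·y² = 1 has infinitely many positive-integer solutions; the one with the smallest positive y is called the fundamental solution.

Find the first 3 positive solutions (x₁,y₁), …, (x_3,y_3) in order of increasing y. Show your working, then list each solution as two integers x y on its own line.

[9; 9,18] for √83; ℓ=2 ⇒ convergent index 1
i=0: a=9 ⇒ p=9, q=1
i=1: a=9 ⇒ p=82, q=9
→ (82, 9).  Check: 82²=6724, 83·9²=6723, difference 1.
(82+9√83)^2 = 13447 + 1476√83
(82+9√83)^3 = 2205226 + 242055√83

82 9
13447 1476
2205226 242055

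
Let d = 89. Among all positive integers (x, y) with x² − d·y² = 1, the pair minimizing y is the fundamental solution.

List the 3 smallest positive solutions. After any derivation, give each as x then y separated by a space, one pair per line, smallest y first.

500001 53000
500002000001 53000106000
500003000004500001 53000212000159000

[9; 2,3,3,2,18] for √89; ℓ=5 ⇒ convergent index 9
i=0: a=9 ⇒ p=9, q=1
i=1: a=2 ⇒ p=19, q=2
i=2: a=3 ⇒ p=66, q=7
…
i=4: a=2 ⇒ p=500, q=53
…
i=6: a=2 ⇒ p=18934, q=2007
…
i=8: a=3 ⇒ p=216991, q=23001
i=9: a=2 ⇒ p=500001, q=53000
(x₁, y₁) = (500001, 53000);  500001² − 89·53000² = 1 ✓
k=2:  x_2 = 500001·500001+89·53000·53000 = 500002000001,  y_2 = 500001·53000+53000·500001 = 53000106000
k=3:  x_3 = 500001·500002000001+89·53000·53000106000 = 500003000004500001,  y_3 = 500001·53000106000+53000·500002000001 = 53000212000159000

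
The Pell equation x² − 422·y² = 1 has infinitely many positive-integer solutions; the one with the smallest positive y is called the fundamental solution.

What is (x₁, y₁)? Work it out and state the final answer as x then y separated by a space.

[20; 1,1,5,2,1,…,1,1,40] for √422; ℓ=14 ⇒ convergent index 13
a_0=20:  p_0=20·1+0=20,  q_0=20·0+1=1
a_1=1:  p_1=1·20+1=21,  q_1=1·1+0=1
…
a_3=5:  p_3=5·41+21=226,  q_3=5·2+1=11
…
a_5=1:  p_5=1·493+226=719,  q_5=1·24+11=35
a_6=3:  p_6=3·719+493=2650,  q_6=3·35+24=129
a_7=20:  p_7=20·2650+719=53719,  q_7=20·129+35=2615
…
a_12=1:  p_12=1·3211821+598859=3810680,  q_12=1·156349+29152=185501
a_13=1:  p_13=1·3810680+3211821=7022501,  q_13=1·185501+156349=341850
fundamental: x₁=7022501, y₁=341850  (since 49315520295001 − 422·116861422500 = 1)

7022501 341850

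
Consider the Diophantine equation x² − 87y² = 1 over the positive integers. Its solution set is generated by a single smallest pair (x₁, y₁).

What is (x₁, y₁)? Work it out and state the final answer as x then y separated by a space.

28 3

√87 = [9; 3,18, …], period ℓ=2 (even) → k=1
a_0=9:  p_0=9·1+0=9,  q_0=9·0+1=1
a_1=3:  p_1=3·9+1=28,  q_1=3·1+0=3
fundamental: x₁=28, y₁=3  (since 784 − 87·9 = 1)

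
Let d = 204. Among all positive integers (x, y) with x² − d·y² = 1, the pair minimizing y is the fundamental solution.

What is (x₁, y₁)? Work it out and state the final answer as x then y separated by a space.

4999 350

√204 → a₀=14, period (3,1,1,6,1,1,3,28); ℓ=8 even so k=7
k=0  a_k=14  p_k/q_k = 14/1
…
k=3  a_k=1  p_k/q_k = 100/7
k=4  a_k=6  p_k/q_k = 657/46
…
k=6  a_k=1  p_k/q_k = 1414/99
k=7  a_k=3  p_k/q_k = 4999/350
(x₁, y₁) = (4999, 350);  4999² − 204·350² = 1 ✓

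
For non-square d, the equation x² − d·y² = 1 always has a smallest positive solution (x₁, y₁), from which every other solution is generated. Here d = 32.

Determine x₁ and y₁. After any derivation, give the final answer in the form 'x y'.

17 3

√32 = [5; 1,1,1,10, …], period ℓ=4 (even) → k=3
a_0=5:  p_0=5·1+0=5,  q_0=5·0+1=1
…
a_2=1:  p_2=1·6+5=11,  q_2=1·1+1=2
a_3=1:  p_3=1·11+6=17,  q_3=1·2+1=3
→ (17, 3).  Check: 17²=289, 32·3²=288, difference 1.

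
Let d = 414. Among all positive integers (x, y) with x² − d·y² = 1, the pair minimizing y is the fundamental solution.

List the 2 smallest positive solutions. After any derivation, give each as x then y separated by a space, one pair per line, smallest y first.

24335 1196
1184384449 58209320

[20; 2,1,7,2,7,1,2,40] for √414; ℓ=8 ⇒ convergent index 7
step 0: (20, 1)  from 20·(1,0) + (0,1)
step 1: (41, 2)  from 2·(20,1) + (1,0)
step 2: (61, 3)  from 1·(41,2) + (20,1)
step 3: (468, 23)  from 7·(61,3) + (41,2)
step 4: (997, 49)  from 2·(468,23) + (61,3)
step 5: (7447, 366)  from 7·(997,49) + (468,23)
step 6: (8444, 415)  from 1·(7447,366) + (997,49)
step 7: (24335, 1196)  from 2·(8444,415) + (7447,366)
→ (24335, 1196).  Check: 24335²=592192225, 414·1196²=592192224, difference 1.
(x_2, y_2) = (24335·24335 + 414·1196·1196, 24335·1196 + 1196·24335) = (1184384449, 58209320)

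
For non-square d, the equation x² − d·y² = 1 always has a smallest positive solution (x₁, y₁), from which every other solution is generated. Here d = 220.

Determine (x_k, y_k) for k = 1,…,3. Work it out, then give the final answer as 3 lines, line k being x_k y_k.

89 6
15841 1068
2819609 190098

[14; 1,4,1,28] for √220; ℓ=4 ⇒ convergent index 3
k=0  a_k=14  p_k/q_k = 14/1
k=1  a_k=1  p_k/q_k = 15/1
k=2  a_k=4  p_k/q_k = 74/5
k=3  a_k=1  p_k/q_k = 89/6
fundamental: x₁=89, y₁=6  (since 7921 − 220·36 = 1)
(89+6√220)^2 = 15841 + 1068√220
(89+6√220)^3 = 2819609 + 190098√220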